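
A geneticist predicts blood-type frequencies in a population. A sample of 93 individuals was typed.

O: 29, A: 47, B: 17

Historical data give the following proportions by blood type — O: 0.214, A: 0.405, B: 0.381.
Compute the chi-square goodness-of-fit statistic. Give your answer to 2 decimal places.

Expected counts E_i = n·p_i: 93×0.214 = 19.902, 93×0.405 = 37.665, 93×0.381 = 35.433.
cat         O        E   (O−E)²/E
O          29   19.902      4.159
A          47   37.665      2.314
B          17   35.433      9.589
Sum = 16.06

16.06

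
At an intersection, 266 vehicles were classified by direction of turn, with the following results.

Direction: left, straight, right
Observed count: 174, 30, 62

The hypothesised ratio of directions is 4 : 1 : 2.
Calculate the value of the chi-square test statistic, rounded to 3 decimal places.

7.447

Ratio total = 7. Expected counts: 266×4/7 = 152, 266×1/7 = 38, 266×2/7 = 76.
χ² = (174−152)²/152 + (30−38)²/38 + (62−76)²/76
   = 3.1842 + 1.6842 + 2.5789
Sum = 7.447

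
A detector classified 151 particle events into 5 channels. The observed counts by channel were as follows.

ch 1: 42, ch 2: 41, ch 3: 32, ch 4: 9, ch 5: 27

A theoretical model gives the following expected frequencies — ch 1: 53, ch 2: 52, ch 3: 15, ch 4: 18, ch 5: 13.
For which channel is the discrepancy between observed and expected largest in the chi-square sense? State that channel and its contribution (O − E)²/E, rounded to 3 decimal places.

χ² = (42−53)²/53 + (41−52)²/52 + (32−15)²/15 + (9−18)²/18 + (27−13)²/13
   = 2.2830 + 2.3269 + 19.2667 + 4.5000 + 15.0769
The largest term is for ch 3: 19.267.

ch 3, 19.267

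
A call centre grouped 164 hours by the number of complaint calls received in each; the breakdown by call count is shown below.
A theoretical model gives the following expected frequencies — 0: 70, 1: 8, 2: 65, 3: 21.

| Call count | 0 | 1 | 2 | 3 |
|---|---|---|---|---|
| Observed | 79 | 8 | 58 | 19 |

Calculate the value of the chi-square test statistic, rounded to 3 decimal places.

χ² = (79−70)²/70 + (8−8)²/8 + (58−65)²/65 + (19−21)²/21
   = 1.1571 + 0.0000 + 0.7538 + 0.1905
Sum = 2.101

2.101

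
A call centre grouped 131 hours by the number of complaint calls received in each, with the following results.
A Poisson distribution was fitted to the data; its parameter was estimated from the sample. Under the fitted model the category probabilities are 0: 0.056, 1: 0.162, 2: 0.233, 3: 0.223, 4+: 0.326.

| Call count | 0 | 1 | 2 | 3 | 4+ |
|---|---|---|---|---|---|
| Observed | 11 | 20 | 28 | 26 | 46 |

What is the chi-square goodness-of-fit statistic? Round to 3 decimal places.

Expected counts E_i = n·p_i: 131×0.056 = 7.336, 131×0.162 = 21.222, 131×0.233 = 30.523, 131×0.223 = 29.213, 131×0.326 = 42.706.
0: (11 − 7.336)²/7.336 = 13.424896/7.336 = 1.8300
1: (20 − 21.222)²/21.222 = 1.493284/21.222 = 0.0704
2: (28 − 30.523)²/30.523 = 6.365529/30.523 = 0.2085
3: (26 − 29.213)²/29.213 = 10.323369/29.213 = 0.3534
4+: (46 − 42.706)²/42.706 = 10.850436/42.706 = 0.2541
Sum = 2.716

2.716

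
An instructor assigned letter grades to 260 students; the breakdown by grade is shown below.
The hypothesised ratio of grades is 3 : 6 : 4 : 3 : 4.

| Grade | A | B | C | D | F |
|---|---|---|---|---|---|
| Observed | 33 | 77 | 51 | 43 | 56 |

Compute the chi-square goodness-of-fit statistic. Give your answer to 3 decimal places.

1.673

Ratio total = 20. Expected counts: 260×3/20 = 39, 260×6/20 = 78, 260×4/20 = 52, 260×3/20 = 39, 260×4/20 = 52.
χ² = (33−39)²/39 + (77−78)²/78 + (51−52)²/52 + (43−39)²/39 + (56−52)²/52
   = 0.9231 + 0.0128 + 0.0192 + 0.4103 + 0.3077
Sum = 1.673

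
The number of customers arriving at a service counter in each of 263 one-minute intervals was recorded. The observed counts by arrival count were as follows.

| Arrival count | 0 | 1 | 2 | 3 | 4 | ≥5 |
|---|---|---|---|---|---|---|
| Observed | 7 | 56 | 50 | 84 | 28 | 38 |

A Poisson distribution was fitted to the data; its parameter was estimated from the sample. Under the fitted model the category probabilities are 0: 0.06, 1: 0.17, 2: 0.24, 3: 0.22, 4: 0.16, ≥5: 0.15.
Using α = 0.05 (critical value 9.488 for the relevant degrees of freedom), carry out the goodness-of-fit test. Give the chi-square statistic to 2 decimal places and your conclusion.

Expected counts E_i = n·p_i: 263×0.06 = 15.78, 263×0.17 = 44.71, 263×0.24 = 63.12, 263×0.22 = 57.86, 263×0.16 = 42.08, 263×0.15 = 39.45.
χ² = (7−15.78)²/15.78 + (56−44.71)²/44.71 + (50−63.12)²/63.12 + (84−57.86)²/57.86 + (28−42.08)²/42.08 + (38−39.45)²/39.45
   = 4.885 + 2.851 + 2.727 + 11.810 + 4.711 + 0.053
Sum = 27.04
df = 4. Since 27.04 > 9.488, we reject H₀.

27.04; reject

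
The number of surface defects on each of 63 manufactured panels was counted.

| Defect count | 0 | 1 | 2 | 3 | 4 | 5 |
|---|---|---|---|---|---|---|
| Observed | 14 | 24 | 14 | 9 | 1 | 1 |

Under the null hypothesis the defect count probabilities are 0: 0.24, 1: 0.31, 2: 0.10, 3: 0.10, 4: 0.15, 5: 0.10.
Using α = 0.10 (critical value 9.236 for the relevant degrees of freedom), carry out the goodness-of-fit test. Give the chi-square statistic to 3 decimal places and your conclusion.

Expected counts E_i = n·p_i: 63×0.24 = 15.12, 63×0.31 = 19.53, 63×0.10 = 6.3, 63×0.10 = 6.3, 63×0.15 = 9.45, 63×0.10 = 6.3.
χ² = (14−15.12)²/15.12 + (24−19.53)²/19.53 + (14−6.3)²/6.3 + (9−6.3)²/6.3 + (1−9.45)²/9.45 + (1−6.3)²/6.3
   = 0.0830 + 1.0231 + 9.4111 + 1.1571 + 7.5558 + 4.4587
Sum = 23.689
df = 5. Since 23.689 > 9.236, we reject H₀.

23.689; reject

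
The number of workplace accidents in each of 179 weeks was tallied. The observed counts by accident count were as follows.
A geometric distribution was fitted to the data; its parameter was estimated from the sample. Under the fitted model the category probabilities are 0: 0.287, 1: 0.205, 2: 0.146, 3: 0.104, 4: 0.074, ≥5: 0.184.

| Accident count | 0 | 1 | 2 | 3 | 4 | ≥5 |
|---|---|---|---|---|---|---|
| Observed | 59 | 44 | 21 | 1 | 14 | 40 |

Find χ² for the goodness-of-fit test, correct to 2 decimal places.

21.82

Expected counts E_i = n·p_i: 179×0.287 = 51.373, 179×0.205 = 36.695, 179×0.146 = 26.134, 179×0.104 = 18.616, 179×0.074 = 13.246, 179×0.184 = 32.936.
χ² = (59−51.373)²/51.373 + (44−36.695)²/36.695 + (21−26.134)²/26.134 + (1−18.616)²/18.616 + (14−13.246)²/13.246 + (40−32.936)²/32.936
   = 1.132 + 1.454 + 1.009 + 16.670 + 0.043 + 1.515
Sum = 21.82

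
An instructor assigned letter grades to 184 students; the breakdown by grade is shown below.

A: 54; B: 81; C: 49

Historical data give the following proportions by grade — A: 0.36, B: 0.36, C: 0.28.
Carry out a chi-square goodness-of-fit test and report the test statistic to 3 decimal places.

5.674

Expected counts E_i = n·p_i: 184×0.36 = 66.24, 184×0.36 = 66.24, 184×0.28 = 51.52.
A: (54 − 66.24)²/66.24 = 149.8176/66.24 = 2.2617
B: (81 − 66.24)²/66.24 = 217.8576/66.24 = 3.2889
C: (49 − 51.52)²/51.52 = 6.3504/51.52 = 0.1233
Sum = 5.674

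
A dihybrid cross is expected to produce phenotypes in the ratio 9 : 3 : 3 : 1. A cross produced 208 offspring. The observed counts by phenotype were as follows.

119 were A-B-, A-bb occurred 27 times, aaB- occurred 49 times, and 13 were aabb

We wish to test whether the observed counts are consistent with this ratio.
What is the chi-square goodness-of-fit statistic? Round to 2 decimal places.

6.29

Ratio total = 16. Expected counts: 208×9/16 = 117, 208×3/16 = 39, 208×3/16 = 39, 208×1/16 = 13.
χ² = (119−117)²/117 + (27−39)²/39 + (49−39)²/39 + (13−13)²/13
   = 0.034 + 3.692 + 2.564 + 0.000
Sum = 6.29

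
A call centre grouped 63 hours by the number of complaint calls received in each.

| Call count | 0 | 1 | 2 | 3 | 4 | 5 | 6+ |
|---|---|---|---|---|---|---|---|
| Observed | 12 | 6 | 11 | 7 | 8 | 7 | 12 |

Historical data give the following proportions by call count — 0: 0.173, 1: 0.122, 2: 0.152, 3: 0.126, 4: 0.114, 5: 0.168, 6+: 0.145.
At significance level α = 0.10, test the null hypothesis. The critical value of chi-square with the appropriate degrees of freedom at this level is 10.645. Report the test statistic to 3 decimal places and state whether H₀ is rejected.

Expected counts E_i = n·p_i: 63×0.173 = 10.899, 63×0.122 = 7.686, 63×0.152 = 9.576, 63×0.126 = 7.938, 63×0.114 = 7.182, 63×0.168 = 10.584, 63×0.145 = 9.135.
cat         O        E   (O−E)²/E
0          12   10.899     0.1112
1           6    7.686     0.3698
2          11    9.576     0.2118
3           7    7.938     0.1108
4           8    7.182     0.0932
5           7   10.584     1.2136
6+         12    9.135     0.8985
Sum = 3.009
df = 6. Since 3.009 < 10.645, we do not reject H₀.

3.009; do not reject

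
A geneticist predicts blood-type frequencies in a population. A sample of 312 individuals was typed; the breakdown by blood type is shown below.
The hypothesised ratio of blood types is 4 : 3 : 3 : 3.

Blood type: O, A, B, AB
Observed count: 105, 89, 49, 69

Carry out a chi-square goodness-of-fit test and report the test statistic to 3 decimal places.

12.330

Ratio total = 13. Expected counts: 312×4/13 = 96, 312×3/13 = 72, 312×3/13 = 72, 312×3/13 = 72.
O: (105 − 96)²/96 = 81/96 = 0.8438
A: (89 − 72)²/72 = 289/72 = 4.0139
B: (49 − 72)²/72 = 529/72 = 7.3472
AB: (69 − 72)²/72 = 9/72 = 0.1250
Sum = 12.330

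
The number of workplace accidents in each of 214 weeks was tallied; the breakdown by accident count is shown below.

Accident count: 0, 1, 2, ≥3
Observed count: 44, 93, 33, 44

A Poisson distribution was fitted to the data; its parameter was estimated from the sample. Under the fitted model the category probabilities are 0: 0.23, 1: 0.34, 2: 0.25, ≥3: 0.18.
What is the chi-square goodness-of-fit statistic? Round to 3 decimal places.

14.819

Expected counts E_i = n·p_i: 214×0.23 = 49.22, 214×0.34 = 72.76, 214×0.25 = 53.5, 214×0.18 = 38.52.
χ² = (44−49.22)²/49.22 + (93−72.76)²/72.76 + (33−53.5)²/53.5 + (44−38.52)²/38.52
   = 0.5536 + 5.6303 + 7.8551 + 0.7796
Sum = 14.819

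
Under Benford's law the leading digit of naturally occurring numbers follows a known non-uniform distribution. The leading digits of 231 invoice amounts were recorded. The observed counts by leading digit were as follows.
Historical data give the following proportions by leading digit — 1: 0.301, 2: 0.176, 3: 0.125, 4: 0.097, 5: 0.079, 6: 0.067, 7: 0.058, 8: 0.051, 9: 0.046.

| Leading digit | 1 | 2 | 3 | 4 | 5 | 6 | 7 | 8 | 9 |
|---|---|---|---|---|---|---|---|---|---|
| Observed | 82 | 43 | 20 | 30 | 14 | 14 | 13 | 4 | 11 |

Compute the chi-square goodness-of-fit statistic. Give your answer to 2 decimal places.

13.97

Expected counts E_i = n·p_i: 231×0.301 = 69.531, 231×0.176 = 40.656, 231×0.125 = 28.875, 231×0.097 = 22.407, 231×0.079 = 18.249, 231×0.067 = 15.477, 231×0.058 = 13.398, 231×0.051 = 11.781, 231×0.046 = 10.626.
cat         O        E   (O−E)²/E
1          82   69.531      2.236
2          43   40.656      0.135
3          20   28.875      2.728
4          30   22.407      2.573
5          14   18.249      0.989
6          14   15.477      0.141
7          13   13.398      0.012
8           4   11.781      5.139
9          11   10.626      0.013
Sum = 13.97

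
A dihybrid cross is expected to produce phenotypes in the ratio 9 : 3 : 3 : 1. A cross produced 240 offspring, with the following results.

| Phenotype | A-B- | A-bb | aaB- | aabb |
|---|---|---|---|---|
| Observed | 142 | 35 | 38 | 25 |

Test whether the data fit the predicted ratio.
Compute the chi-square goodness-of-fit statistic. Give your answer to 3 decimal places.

Ratio total = 16. Expected counts: 240×9/16 = 135, 240×3/16 = 45, 240×3/16 = 45, 240×1/16 = 15.
A-B-: (142 − 135)²/135 = 49/135 = 0.3630
A-bb: (35 − 45)²/45 = 100/45 = 2.2222
aaB-: (38 − 45)²/45 = 49/45 = 1.0889
aabb: (25 − 15)²/15 = 100/15 = 6.6667
Sum = 10.341

10.341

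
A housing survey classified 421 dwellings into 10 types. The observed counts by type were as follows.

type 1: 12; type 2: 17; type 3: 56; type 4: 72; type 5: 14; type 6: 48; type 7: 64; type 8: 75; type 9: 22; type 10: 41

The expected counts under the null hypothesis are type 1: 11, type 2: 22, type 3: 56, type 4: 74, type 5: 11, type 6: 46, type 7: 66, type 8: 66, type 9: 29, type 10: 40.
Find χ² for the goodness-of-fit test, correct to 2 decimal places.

cat          O        E   (O−E)²/E
type 1      12       11      0.091
type 2      17       22      1.136
type 3      56       56      0.000
type 4      72       74      0.054
type 5      14       11      0.818
type 6      48       46      0.087
type 7      64       66      0.061
type 8      75       66      1.227
type 9      22       29      1.690
type 10     41       40      0.025
Sum = 5.19

5.19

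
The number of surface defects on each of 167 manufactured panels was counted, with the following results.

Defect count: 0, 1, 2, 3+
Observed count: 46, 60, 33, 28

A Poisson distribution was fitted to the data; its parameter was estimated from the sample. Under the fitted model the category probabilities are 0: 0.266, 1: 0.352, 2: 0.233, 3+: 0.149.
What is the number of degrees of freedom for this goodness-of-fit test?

There are k = 4 categories and 1 parameter estimated from the data, so df = 4 − 1 − 1 = 2.

2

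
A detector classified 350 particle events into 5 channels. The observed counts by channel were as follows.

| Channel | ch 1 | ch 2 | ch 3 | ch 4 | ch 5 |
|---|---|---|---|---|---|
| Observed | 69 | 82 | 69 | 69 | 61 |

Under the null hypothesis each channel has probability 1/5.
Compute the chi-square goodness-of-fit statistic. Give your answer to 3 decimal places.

Expected count for each of the 5 categories: 350/5 = 70.
χ² = (69−70)²/70 + (82−70)²/70 + (69−70)²/70 + (69−70)²/70 + (61−70)²/70
   = 0.0143 + 2.0571 + 0.0143 + 0.0143 + 1.1571
Sum = 3.257

3.257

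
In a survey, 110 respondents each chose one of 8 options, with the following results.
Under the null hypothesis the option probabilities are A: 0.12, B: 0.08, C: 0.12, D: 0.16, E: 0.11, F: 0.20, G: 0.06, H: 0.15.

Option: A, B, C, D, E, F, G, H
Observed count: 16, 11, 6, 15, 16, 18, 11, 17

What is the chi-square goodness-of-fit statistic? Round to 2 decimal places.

Expected counts E_i = n·p_i: 110×0.12 = 13.2, 110×0.08 = 8.8, 110×0.12 = 13.2, 110×0.16 = 17.6, 110×0.11 = 12.1, 110×0.20 = 22, 110×0.06 = 6.6, 110×0.15 = 16.5.
χ² = (16−13.2)²/13.2 + (11−8.8)²/8.8 + (6−13.2)²/13.2 + (15−17.6)²/17.6 + (16−12.1)²/12.1 + (18−22)²/22 + (11−6.6)²/6.6 + (17−16.5)²/16.5
   = 0.594 + 0.550 + 3.927 + 0.384 + 1.257 + 0.727 + 2.933 + 0.015
Sum = 10.39

10.39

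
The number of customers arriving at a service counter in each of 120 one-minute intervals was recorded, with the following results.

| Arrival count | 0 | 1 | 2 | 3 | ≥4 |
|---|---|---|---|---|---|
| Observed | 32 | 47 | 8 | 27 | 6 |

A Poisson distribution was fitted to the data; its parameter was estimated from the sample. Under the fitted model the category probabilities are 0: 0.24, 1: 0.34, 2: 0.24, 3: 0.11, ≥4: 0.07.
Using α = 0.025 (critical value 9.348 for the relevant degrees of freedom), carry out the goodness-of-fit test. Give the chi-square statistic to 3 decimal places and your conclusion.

31.433; reject

Expected counts E_i = n·p_i: 120×0.24 = 28.8, 120×0.34 = 40.8, 120×0.24 = 28.8, 120×0.11 = 13.2, 120×0.07 = 8.4.
cat         O        E   (O−E)²/E
0          32     28.8     0.3556
1          47     40.8     0.9422
2           8     28.8    15.0222
3          27     13.2    14.4273
≥4          6      8.4     0.6857
Sum = 31.433
df = 3. Since 31.433 > 9.348, we reject H₀.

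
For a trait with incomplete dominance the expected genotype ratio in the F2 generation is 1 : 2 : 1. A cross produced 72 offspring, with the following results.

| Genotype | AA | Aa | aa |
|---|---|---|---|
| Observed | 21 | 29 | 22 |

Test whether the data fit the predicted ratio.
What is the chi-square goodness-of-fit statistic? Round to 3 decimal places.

2.750

Ratio total = 4. Expected counts: 72×1/4 = 18, 72×2/4 = 36, 72×1/4 = 18.
cat         O        E   (O−E)²/E
AA         21       18     0.5000
Aa         29       36     1.3611
aa         22       18     0.8889
Sum = 2.750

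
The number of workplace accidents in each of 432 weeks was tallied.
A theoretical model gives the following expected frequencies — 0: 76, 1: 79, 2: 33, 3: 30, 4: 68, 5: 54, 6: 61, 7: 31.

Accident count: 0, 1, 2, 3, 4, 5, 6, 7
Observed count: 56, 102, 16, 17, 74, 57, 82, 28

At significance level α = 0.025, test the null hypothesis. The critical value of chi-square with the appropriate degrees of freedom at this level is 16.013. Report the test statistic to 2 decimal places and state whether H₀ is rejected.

χ² = (56−76)²/76 + (102−79)²/79 + (16−33)²/33 + (17−30)²/30 + (74−68)²/68 + (57−54)²/54 + (82−61)²/61 + (28−31)²/31
   = 5.263 + 6.696 + 8.758 + 5.633 + 0.529 + 0.167 + 7.230 + 0.290
Sum = 34.57
df = 7. Since 34.57 > 16.013, we reject H₀.

34.57; reject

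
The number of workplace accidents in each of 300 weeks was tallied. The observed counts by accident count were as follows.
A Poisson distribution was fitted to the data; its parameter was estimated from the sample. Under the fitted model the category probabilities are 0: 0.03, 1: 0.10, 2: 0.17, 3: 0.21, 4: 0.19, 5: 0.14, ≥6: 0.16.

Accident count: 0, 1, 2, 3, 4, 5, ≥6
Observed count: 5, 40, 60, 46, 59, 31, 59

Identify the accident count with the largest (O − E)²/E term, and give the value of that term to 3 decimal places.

3, 4.587

Expected counts E_i = n·p_i: 300×0.03 = 9, 300×0.10 = 30, 300×0.17 = 51, 300×0.21 = 63, 300×0.19 = 57, 300×0.14 = 42, 300×0.16 = 48.
χ² = (5−9)²/9 + (40−30)²/30 + (60−51)²/51 + (46−63)²/63 + (59−57)²/57 + (31−42)²/42 + (59−48)²/48
   = 1.7778 + 3.3333 + 1.5882 + 4.5873 + 0.0702 + 2.8810 + 2.5208
The largest term is for 3: 4.587.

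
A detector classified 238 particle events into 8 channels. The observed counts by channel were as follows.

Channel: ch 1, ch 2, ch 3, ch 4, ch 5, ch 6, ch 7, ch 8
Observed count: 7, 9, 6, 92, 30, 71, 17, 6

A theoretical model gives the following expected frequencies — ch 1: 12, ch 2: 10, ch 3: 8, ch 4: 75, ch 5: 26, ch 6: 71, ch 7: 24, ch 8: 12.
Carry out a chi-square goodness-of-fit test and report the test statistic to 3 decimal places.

12.194

cat         O        E   (O−E)²/E
ch 1        7       12     2.0833
ch 2        9       10     0.1000
ch 3        6        8     0.5000
ch 4       92       75     3.8533
ch 5       30       26     0.6154
ch 6       71       71     0.0000
ch 7       17       24     2.0417
ch 8        6       12     3.0000
Sum = 12.194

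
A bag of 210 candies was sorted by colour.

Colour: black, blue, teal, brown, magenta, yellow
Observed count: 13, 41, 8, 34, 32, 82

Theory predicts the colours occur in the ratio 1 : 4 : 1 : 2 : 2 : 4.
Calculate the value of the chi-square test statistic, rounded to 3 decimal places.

18.283

Ratio total = 14. Expected counts: 210×1/14 = 15, 210×4/14 = 60, 210×1/14 = 15, 210×2/14 = 30, 210×2/14 = 30, 210×4/14 = 60.
χ² = (13−15)²/15 + (41−60)²/60 + (8−15)²/15 + (34−30)²/30 + (32−30)²/30 + (82−60)²/60
   = 0.2667 + 6.0167 + 3.2667 + 0.5333 + 0.1333 + 8.0667
Sum = 18.283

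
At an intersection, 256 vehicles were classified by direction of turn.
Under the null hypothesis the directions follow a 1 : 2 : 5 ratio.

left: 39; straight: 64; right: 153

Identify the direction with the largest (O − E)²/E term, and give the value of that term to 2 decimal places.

left, 1.53

Ratio total = 8. Expected counts: 256×1/8 = 32, 256×2/8 = 64, 256×5/8 = 160.
cat           O        E   (O−E)²/E
left         39       32      1.531
straight     64       64      0.000
right       153      160      0.306
The largest term is for left: 1.53.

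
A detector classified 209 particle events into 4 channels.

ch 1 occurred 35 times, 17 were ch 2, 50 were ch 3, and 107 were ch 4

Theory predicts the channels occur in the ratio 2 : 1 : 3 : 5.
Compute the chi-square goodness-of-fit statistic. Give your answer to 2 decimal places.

Ratio total = 11. Expected counts: 209×2/11 = 38, 209×1/11 = 19, 209×3/11 = 57, 209×5/11 = 95.
χ² = (35−38)²/38 + (17−19)²/19 + (50−57)²/57 + (107−95)²/95
   = 0.237 + 0.211 + 0.860 + 1.516
Sum = 2.82

2.82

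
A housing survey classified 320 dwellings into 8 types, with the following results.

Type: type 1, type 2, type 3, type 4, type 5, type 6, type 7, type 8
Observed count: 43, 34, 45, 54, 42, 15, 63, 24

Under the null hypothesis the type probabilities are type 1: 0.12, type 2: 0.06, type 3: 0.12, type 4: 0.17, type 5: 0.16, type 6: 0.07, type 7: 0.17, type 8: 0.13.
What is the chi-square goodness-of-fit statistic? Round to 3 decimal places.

26.000

Expected counts E_i = n·p_i: 320×0.12 = 38.4, 320×0.06 = 19.2, 320×0.12 = 38.4, 320×0.17 = 54.4, 320×0.16 = 51.2, 320×0.07 = 22.4, 320×0.17 = 54.4, 320×0.13 = 41.6.
χ² = (43−38.4)²/38.4 + (34−19.2)²/19.2 + (45−38.4)²/38.4 + (54−54.4)²/54.4 + (42−51.2)²/51.2 + (15−22.4)²/22.4 + (63−54.4)²/54.4 + (24−41.6)²/41.6
   = 0.5510 + 11.4083 + 1.1344 + 0.0029 + 1.6531 + 2.4446 + 1.3596 + 7.4462
Sum = 26.000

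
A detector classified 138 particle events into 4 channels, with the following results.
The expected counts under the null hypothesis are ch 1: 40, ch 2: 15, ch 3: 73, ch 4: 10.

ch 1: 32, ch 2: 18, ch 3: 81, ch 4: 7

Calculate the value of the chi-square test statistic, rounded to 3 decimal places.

3.977

cat         O        E   (O−E)²/E
ch 1       32       40     1.6000
ch 2       18       15     0.6000
ch 3       81       73     0.8767
ch 4        7       10     0.9000
Sum = 3.977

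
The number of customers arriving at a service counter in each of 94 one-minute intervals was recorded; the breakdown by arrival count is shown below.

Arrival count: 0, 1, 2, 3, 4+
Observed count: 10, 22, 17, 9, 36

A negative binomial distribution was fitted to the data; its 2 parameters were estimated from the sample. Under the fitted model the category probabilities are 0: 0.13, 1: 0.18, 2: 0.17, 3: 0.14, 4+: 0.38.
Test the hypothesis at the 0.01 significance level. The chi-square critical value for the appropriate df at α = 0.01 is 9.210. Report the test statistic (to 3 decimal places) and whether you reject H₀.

3.311; do not reject

Expected counts E_i = n·p_i: 94×0.13 = 12.22, 94×0.18 = 16.92, 94×0.17 = 15.98, 94×0.14 = 13.16, 94×0.38 = 35.72.
cat         O        E   (O−E)²/E
0          10    12.22     0.4033
1          22    16.92     1.5252
2          17    15.98     0.0651
3           9    13.16     1.3150
4+         36    35.72     0.0022
Sum = 3.311
df = 2. Since 3.311 < 9.210, we do not reject H₀.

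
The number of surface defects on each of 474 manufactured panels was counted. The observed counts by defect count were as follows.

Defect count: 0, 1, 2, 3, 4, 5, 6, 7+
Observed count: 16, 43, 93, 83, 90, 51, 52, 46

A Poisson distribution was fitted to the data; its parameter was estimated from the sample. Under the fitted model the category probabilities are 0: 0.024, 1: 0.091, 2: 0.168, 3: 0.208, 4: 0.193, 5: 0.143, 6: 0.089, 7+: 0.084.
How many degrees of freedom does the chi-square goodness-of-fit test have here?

There are k = 8 categories and 1 parameter estimated from the data, so df = 8 − 1 − 1 = 6.

6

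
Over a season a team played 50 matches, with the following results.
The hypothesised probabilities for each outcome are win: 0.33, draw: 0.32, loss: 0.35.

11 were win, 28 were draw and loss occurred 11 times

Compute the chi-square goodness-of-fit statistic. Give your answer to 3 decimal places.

13.248

Expected counts E_i = n·p_i: 50×0.33 = 16.5, 50×0.32 = 16, 50×0.35 = 17.5.
win: (11 − 16.5)²/16.5 = 30.25/16.5 = 1.8333
draw: (28 − 16)²/16 = 144/16 = 9.0000
loss: (11 − 17.5)²/17.5 = 42.25/17.5 = 2.4143
Sum = 13.248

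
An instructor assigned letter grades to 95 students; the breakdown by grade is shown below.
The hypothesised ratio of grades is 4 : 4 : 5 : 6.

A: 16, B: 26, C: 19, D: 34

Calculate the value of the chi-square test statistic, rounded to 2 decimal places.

4.57

Ratio total = 19. Expected counts: 95×4/19 = 20, 95×4/19 = 20, 95×5/19 = 25, 95×6/19 = 30.
cat         O        E   (O−E)²/E
A          16       20      0.800
B          26       20      1.800
C          19       25      1.440
D          34       30      0.533
Sum = 4.57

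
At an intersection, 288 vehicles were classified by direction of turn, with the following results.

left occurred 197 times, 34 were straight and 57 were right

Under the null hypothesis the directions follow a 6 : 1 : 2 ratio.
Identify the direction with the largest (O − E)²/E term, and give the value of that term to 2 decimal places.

Ratio total = 9. Expected counts: 288×6/9 = 192, 288×1/9 = 32, 288×2/9 = 64.
cat           O        E   (O−E)²/E
left        197      192      0.130
straight     34       32      0.125
right        57       64      0.766
The largest term is for right: 0.77.

right, 0.77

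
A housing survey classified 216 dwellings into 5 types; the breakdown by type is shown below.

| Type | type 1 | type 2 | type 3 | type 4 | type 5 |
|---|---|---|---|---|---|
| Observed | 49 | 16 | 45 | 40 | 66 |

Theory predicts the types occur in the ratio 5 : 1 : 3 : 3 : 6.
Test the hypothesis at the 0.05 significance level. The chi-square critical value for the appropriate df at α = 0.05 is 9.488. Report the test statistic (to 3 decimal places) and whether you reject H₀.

Ratio total = 18. Expected counts: 216×5/18 = 60, 216×1/18 = 12, 216×3/18 = 36, 216×3/18 = 36, 216×6/18 = 72.
type 1: (49 − 60)²/60 = 121/60 = 2.0167
type 2: (16 − 12)²/12 = 16/12 = 1.3333
type 3: (45 − 36)²/36 = 81/36 = 2.2500
type 4: (40 − 36)²/36 = 16/36 = 0.4444
type 5: (66 − 72)²/72 = 36/72 = 0.5000
Sum = 6.544
df = 4. Since 6.544 < 9.488, we do not reject H₀.

6.544; do not reject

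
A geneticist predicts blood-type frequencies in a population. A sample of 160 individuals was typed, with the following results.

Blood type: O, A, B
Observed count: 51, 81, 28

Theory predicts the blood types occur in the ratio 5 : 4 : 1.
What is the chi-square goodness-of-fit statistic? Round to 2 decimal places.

Ratio total = 10. Expected counts: 160×5/10 = 80, 160×4/10 = 64, 160×1/10 = 16.
O: (51 − 80)²/80 = 841/80 = 10.513
A: (81 − 64)²/64 = 289/64 = 4.516
B: (28 − 16)²/16 = 144/16 = 9.000
Sum = 24.03

24.03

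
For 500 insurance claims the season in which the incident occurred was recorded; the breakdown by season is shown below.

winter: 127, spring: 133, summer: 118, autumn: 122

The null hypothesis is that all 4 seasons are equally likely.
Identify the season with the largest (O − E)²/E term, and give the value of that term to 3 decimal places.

Under H₀ each category has probability 1/4, so each expected count is 500/4 = 125.
winter: (127 − 125)²/125 = 4/125 = 0.0320
spring: (133 − 125)²/125 = 64/125 = 0.5120
summer: (118 − 125)²/125 = 49/125 = 0.3920
autumn: (122 − 125)²/125 = 9/125 = 0.0720
The largest term is for spring: 0.512.

spring, 0.512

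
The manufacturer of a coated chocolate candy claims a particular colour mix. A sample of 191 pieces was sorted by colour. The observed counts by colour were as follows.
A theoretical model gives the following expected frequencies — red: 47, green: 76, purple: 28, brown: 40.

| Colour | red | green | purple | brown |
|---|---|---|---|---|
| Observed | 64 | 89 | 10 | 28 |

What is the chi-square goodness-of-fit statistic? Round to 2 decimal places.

cat         O        E   (O−E)²/E
red        64       47      6.149
green      89       76      2.224
purple     10       28     11.571
brown      28       40      3.600
Sum = 23.54

23.54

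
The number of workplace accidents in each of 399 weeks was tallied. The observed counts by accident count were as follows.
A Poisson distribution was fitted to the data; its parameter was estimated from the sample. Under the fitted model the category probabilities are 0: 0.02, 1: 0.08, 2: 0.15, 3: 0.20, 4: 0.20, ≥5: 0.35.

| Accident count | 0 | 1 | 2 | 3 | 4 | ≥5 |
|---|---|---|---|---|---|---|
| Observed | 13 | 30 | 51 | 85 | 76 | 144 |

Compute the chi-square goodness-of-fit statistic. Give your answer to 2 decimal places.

5.24

Expected counts E_i = n·p_i: 399×0.02 = 7.98, 399×0.08 = 31.92, 399×0.15 = 59.85, 399×0.20 = 79.8, 399×0.20 = 79.8, 399×0.35 = 139.65.
χ² = (13−7.98)²/7.98 + (30−31.92)²/31.92 + (51−59.85)²/59.85 + (85−79.8)²/79.8 + (76−79.8)²/79.8 + (144−139.65)²/139.65
   = 3.158 + 0.115 + 1.309 + 0.339 + 0.181 + 0.135
Sum = 5.24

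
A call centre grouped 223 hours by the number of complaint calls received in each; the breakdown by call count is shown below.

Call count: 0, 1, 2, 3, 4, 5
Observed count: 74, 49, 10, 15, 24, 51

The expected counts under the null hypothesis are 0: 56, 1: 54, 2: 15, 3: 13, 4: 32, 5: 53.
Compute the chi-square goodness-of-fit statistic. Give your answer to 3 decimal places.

0: (74 − 56)²/56 = 324/56 = 5.7857
1: (49 − 54)²/54 = 25/54 = 0.4630
2: (10 − 15)²/15 = 25/15 = 1.6667
3: (15 − 13)²/13 = 4/13 = 0.3077
4: (24 − 32)²/32 = 64/32 = 2.0000
5: (51 − 53)²/53 = 4/53 = 0.0755
Sum = 10.299

10.299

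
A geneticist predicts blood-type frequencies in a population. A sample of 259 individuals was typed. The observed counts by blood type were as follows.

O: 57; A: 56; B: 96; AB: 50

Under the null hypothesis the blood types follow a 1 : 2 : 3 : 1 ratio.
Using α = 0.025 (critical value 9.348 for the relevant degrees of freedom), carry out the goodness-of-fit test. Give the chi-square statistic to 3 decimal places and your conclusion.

Ratio total = 7. Expected counts: 259×1/7 = 37, 259×2/7 = 74, 259×3/7 = 111, 259×1/7 = 37.
O: (57 − 37)²/37 = 400/37 = 10.8108
A: (56 − 74)²/74 = 324/74 = 4.3784
B: (96 − 111)²/111 = 225/111 = 2.0270
AB: (50 − 37)²/37 = 169/37 = 4.5676
Sum = 21.784
df = 3. Since 21.784 > 9.348, we reject H₀.

21.784; reject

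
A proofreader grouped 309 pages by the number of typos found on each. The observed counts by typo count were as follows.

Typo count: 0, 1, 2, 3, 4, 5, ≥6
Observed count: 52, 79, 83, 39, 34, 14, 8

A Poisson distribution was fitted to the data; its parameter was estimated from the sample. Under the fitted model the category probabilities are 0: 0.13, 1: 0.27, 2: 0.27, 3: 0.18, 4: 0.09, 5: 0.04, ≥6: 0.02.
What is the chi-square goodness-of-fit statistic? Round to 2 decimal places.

10.82

Expected counts E_i = n·p_i: 309×0.13 = 40.17, 309×0.27 = 83.43, 309×0.27 = 83.43, 309×0.18 = 55.62, 309×0.09 = 27.81, 309×0.04 = 12.36, 309×0.02 = 6.18.
χ² = (52−40.17)²/40.17 + (79−83.43)²/83.43 + (83−83.43)²/83.43 + (39−55.62)²/55.62 + (34−27.81)²/27.81 + (14−12.36)²/12.36 + (8−6.18)²/6.18
   = 3.484 + 0.235 + 0.002 + 4.966 + 1.378 + 0.218 + 0.536
Sum = 10.82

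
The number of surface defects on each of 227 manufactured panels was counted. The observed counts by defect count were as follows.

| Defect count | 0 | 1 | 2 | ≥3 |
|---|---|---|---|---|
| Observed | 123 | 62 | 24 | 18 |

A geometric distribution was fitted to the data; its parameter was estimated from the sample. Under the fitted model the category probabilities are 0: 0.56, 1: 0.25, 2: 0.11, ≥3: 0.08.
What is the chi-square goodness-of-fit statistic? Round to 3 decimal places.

0.658

Expected counts E_i = n·p_i: 227×0.56 = 127.12, 227×0.25 = 56.75, 227×0.11 = 24.97, 227×0.08 = 18.16.
0: (123 − 127.12)²/127.12 = 16.9744/127.12 = 0.1335
1: (62 − 56.75)²/56.75 = 27.5625/56.75 = 0.4857
2: (24 − 24.97)²/24.97 = 0.9409/24.97 = 0.0377
≥3: (18 − 18.16)²/18.16 = 0.0256/18.16 = 0.0014
Sum = 0.658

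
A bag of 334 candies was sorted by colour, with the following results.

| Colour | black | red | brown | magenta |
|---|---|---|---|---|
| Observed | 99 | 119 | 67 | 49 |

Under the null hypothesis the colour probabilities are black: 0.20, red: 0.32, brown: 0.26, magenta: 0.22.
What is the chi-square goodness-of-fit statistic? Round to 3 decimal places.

Expected counts E_i = n·p_i: 334×0.20 = 66.8, 334×0.32 = 106.88, 334×0.26 = 86.84, 334×0.22 = 73.48.
cat          O        E   (O−E)²/E
black       99     66.8    15.5216
red        119   106.88     1.3744
brown       67    86.84     4.5328
magenta     49    73.48     8.1556
Sum = 29.584

29.584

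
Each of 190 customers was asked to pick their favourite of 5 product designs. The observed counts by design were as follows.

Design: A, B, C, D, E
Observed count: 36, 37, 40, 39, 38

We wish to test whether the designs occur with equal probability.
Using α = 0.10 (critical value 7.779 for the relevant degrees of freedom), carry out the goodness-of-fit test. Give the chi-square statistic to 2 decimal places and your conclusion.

0.26; do not reject

Expected count for each of the 5 categories: 190/5 = 38.
χ² = (36−38)²/38 + (37−38)²/38 + (40−38)²/38 + (39−38)²/38 + (38−38)²/38
   = 0.105 + 0.026 + 0.105 + 0.026 + 0.000
Sum = 0.26
df = 4. Since 0.26 < 7.779, we do not reject H₀.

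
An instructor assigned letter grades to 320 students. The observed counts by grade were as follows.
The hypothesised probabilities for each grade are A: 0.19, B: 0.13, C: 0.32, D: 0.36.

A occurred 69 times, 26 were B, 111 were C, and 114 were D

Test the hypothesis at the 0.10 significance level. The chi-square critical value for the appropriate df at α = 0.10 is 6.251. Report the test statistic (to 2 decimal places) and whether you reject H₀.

Expected counts E_i = n·p_i: 320×0.19 = 60.8, 320×0.13 = 41.6, 320×0.32 = 102.4, 320×0.36 = 115.2.
A: (69 − 60.8)²/60.8 = 67.24/60.8 = 1.106
B: (26 − 41.6)²/41.6 = 243.36/41.6 = 5.850
C: (111 − 102.4)²/102.4 = 73.96/102.4 = 0.722
D: (114 − 115.2)²/115.2 = 1.44/115.2 = 0.013
Sum = 7.69
df = 3. Since 7.69 > 6.251, we reject H₀.

7.69; reject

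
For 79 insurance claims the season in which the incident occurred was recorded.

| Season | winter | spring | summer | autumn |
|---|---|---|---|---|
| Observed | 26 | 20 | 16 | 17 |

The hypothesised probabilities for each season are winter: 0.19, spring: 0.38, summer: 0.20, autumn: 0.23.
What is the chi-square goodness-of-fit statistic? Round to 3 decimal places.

11.469

Expected counts E_i = n·p_i: 79×0.19 = 15.01, 79×0.38 = 30.02, 79×0.20 = 15.8, 79×0.23 = 18.17.
cat         O        E   (O−E)²/E
winter     26    15.01     8.0466
spring     20    30.02     3.3445
summer     16     15.8     0.0025
autumn     17    18.17     0.0753
Sum = 11.469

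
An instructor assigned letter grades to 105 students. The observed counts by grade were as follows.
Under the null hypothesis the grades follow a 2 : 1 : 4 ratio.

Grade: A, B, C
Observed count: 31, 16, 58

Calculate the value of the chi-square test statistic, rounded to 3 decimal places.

0.167

Ratio total = 7. Expected counts: 105×2/7 = 30, 105×1/7 = 15, 105×4/7 = 60.
χ² = (31−30)²/30 + (16−15)²/15 + (58−60)²/60
   = 0.0333 + 0.0667 + 0.0667
Sum = 0.167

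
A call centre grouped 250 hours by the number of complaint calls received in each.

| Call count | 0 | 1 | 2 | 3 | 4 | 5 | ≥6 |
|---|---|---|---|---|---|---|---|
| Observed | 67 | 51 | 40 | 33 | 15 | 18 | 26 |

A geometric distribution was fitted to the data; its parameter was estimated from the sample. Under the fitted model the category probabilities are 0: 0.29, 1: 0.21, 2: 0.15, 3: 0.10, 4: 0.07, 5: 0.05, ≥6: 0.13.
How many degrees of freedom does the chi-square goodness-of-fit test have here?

5

There are k = 7 categories and 1 parameter estimated from the data, so df = 7 − 1 − 1 = 5.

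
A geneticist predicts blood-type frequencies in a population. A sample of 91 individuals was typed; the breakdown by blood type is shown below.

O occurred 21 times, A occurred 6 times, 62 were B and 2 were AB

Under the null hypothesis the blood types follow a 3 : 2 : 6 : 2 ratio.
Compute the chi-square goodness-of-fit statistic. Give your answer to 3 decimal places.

Ratio total = 13. Expected counts: 91×3/13 = 21, 91×2/13 = 14, 91×6/13 = 42, 91×2/13 = 14.
O: (21 − 21)²/21 = 0/21 = 0.0000
A: (6 − 14)²/14 = 64/14 = 4.5714
B: (62 − 42)²/42 = 400/42 = 9.5238
AB: (2 − 14)²/14 = 144/14 = 10.2857
Sum = 24.381

24.381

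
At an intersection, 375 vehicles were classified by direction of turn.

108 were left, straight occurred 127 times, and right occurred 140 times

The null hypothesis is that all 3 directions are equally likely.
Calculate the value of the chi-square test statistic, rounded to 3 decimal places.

Under H₀ each category has probability 1/3, so each expected count is 375/3 = 125.
cat           O        E   (O−E)²/E
left        108      125     2.3120
straight    127      125     0.0320
right       140      125     1.8000
Sum = 4.144

4.144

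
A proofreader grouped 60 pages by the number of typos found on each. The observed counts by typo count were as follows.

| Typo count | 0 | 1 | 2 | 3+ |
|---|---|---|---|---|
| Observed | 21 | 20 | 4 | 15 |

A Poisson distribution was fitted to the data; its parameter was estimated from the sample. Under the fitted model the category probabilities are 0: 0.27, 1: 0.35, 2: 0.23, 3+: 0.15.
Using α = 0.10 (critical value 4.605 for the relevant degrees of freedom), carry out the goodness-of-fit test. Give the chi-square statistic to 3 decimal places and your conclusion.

12.429; reject

Expected counts E_i = n·p_i: 60×0.27 = 16.2, 60×0.35 = 21, 60×0.23 = 13.8, 60×0.15 = 9.
cat         O        E   (O−E)²/E
0          21     16.2     1.4222
1          20       21     0.0476
2           4     13.8     6.9594
3+         15        9     4.0000
Sum = 12.429
df = 2. Since 12.429 > 4.605, we reject H₀.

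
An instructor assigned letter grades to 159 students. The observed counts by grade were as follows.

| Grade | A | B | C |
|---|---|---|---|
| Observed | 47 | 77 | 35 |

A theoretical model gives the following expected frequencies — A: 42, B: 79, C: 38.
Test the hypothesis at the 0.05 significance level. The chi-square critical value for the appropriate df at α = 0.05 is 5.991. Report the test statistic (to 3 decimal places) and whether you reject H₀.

0.883; do not reject

χ² = (47−42)²/42 + (77−79)²/79 + (35−38)²/38
   = 0.5952 + 0.0506 + 0.2368
Sum = 0.883
df = 2. Since 0.883 < 5.991, we do not reject H₀.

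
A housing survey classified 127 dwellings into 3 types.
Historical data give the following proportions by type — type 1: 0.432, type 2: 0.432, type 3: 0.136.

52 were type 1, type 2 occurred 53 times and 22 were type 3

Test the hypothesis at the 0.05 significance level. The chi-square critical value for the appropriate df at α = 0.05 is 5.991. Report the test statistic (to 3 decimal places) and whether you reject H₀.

Expected counts E_i = n·p_i: 127×0.432 = 54.864, 127×0.432 = 54.864, 127×0.136 = 17.272.
cat         O        E   (O−E)²/E
type 1     52   54.864     0.1495
type 2     53   54.864     0.0633
type 3     22   17.272     1.2942
Sum = 1.507
df = 2. Since 1.507 < 5.991, we do not reject H₀.

1.507; do not reject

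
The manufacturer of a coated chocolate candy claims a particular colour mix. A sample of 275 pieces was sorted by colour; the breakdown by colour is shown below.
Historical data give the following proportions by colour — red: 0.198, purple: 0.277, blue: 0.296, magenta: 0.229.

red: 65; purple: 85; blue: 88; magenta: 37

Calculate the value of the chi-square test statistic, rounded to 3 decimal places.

Expected counts E_i = n·p_i: 275×0.198 = 54.45, 275×0.277 = 76.175, 275×0.296 = 81.4, 275×0.229 = 62.975.
red: (65 − 54.45)²/54.45 = 111.3025/54.45 = 2.0441
purple: (85 − 76.175)²/76.175 = 77.880625/76.175 = 1.0224
blue: (88 − 81.4)²/81.4 = 43.56/81.4 = 0.5351
magenta: (37 − 62.975)²/62.975 = 674.700625/62.975 = 10.7138
Sum = 14.315

14.315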